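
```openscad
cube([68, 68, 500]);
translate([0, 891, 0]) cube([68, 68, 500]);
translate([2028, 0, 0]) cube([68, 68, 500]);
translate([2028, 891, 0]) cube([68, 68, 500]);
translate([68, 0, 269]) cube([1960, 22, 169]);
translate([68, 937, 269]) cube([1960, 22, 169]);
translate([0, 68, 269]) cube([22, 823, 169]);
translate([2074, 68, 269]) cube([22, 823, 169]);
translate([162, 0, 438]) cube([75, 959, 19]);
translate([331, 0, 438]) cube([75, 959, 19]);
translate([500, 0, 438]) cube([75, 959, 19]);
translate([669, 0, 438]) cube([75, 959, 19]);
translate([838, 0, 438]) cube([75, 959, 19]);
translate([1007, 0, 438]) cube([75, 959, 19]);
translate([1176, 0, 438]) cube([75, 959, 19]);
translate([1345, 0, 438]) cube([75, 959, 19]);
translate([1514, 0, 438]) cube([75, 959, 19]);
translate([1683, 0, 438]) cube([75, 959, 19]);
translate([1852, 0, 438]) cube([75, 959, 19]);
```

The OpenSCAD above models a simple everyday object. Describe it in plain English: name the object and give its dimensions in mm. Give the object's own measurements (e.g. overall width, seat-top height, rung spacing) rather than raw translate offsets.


A bed frame 2096 mm long (x) by 959 mm wide (y). Four 68×68 mm corner posts, 500 mm tall, at the corners of the footprint. Four rails of 22 mm thickness and 169 mm height run between adjacent posts with their undersides at z = 269 mm, their outer faces flush with the outside of the frame (the two x-running rails run between the posts' inner faces; the two y-running rails run between the posts' inner faces). 11 slats, each 75 mm wide (x) and 19 mm thick, lie across the top of the two x-running rails, running the full 959 mm width of the frame in y; along x they sit between the end posts with a 94 mm gap after the −x posts and between neighbouring slats, leaving 101 mm before the +x posts.


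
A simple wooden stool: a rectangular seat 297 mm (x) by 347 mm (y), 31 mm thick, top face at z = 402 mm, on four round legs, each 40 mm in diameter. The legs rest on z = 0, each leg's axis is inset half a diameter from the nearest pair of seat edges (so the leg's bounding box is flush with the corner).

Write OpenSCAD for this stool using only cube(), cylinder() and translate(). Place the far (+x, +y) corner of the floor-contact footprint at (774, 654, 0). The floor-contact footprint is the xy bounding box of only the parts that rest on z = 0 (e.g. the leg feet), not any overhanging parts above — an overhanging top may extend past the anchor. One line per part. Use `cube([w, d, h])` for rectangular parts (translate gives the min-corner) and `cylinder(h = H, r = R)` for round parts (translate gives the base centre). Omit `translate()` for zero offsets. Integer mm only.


// leg_h = 402 - 31 = 371
translate([477, 307, 371]) cube([297, 347, 31]);
translate([497, 327, 0]) cylinder(h = 371, r = 20);
translate([754, 327, 0]) cylinder(h = 371, r = 20);
translate([497, 634, 0]) cylinder(h = 371, r = 20);
translate([754, 634, 0]) cylinder(h = 371, r = 20);


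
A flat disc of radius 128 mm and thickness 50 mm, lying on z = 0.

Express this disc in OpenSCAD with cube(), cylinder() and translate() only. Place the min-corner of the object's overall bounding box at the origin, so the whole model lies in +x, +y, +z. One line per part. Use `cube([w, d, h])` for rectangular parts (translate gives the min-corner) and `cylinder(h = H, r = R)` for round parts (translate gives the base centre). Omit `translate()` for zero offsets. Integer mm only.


translate([128, 128, 0]) cylinder(h = 50, r = 128);


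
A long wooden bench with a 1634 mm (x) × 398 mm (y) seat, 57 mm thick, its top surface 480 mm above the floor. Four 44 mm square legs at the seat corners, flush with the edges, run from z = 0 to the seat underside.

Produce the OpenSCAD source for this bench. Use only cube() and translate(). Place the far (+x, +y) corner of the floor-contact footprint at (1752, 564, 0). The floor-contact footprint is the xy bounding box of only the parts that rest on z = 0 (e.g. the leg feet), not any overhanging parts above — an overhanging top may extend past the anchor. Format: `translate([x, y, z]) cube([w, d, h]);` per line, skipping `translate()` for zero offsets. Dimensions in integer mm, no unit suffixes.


// leg_h = 480 − 57 = 423
translate([118, 166, 423]) cube([1634, 398, 57]);
translate([118, 166, 0]) cube([44, 44, 423]);
translate([118, 520, 0]) cube([44, 44, 423]);
translate([1708, 166, 0]) cube([44, 44, 423]);
translate([1708, 520, 0]) cube([44, 44, 423]);


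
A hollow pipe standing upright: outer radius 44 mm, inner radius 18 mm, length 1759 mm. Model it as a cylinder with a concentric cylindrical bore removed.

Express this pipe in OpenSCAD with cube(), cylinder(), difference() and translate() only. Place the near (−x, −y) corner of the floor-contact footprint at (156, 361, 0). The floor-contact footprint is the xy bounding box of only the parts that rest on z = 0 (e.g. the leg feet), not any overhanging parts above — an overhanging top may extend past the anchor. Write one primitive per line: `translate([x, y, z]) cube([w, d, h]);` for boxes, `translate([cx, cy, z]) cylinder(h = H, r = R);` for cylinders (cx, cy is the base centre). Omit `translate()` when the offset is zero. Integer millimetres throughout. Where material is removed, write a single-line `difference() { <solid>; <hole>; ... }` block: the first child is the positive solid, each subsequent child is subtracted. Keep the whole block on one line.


difference() { translate([200, 405, 0]) cylinder(h = 1759, r = 44); translate([200, 405, 0]) cylinder(h = 1759, r = 18); }


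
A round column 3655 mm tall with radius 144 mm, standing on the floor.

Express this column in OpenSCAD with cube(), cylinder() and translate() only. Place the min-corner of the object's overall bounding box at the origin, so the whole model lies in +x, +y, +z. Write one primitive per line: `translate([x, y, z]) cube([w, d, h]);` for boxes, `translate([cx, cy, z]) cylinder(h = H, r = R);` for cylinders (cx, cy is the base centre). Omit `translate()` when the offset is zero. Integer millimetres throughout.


translate([144, 144, 0]) cylinder(h = 3655, r = 144);


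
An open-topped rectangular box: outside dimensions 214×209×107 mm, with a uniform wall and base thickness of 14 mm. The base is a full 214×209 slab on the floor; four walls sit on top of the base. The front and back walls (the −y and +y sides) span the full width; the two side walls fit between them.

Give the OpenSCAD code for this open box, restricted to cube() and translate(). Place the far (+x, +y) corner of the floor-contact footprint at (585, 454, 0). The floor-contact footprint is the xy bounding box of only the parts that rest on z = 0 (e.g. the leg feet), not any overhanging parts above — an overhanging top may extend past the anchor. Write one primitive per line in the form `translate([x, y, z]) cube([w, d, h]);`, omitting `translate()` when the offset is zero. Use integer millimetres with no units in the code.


translate([371, 245, 0]) cube([214, 209, 14]);
translate([371, 245, 14]) cube([214, 14, 93]);
translate([371, 440, 14]) cube([214, 14, 93]);
translate([371, 259, 14]) cube([14, 181, 93]);
translate([571, 259, 14]) cube([14, 181, 93]);


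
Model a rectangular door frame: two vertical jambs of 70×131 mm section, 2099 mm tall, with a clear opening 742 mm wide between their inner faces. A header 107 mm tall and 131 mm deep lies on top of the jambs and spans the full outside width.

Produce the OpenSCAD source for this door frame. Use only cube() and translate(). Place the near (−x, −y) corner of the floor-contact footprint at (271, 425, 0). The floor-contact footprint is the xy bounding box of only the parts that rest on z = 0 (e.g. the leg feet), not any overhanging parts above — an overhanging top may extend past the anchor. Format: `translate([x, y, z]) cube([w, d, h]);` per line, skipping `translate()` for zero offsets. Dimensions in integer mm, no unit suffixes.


translate([271, 425, 0]) cube([70, 131, 2099]);
translate([1083, 425, 0]) cube([70, 131, 2099]);
translate([271, 425, 2099]) cube([882, 131, 107]);


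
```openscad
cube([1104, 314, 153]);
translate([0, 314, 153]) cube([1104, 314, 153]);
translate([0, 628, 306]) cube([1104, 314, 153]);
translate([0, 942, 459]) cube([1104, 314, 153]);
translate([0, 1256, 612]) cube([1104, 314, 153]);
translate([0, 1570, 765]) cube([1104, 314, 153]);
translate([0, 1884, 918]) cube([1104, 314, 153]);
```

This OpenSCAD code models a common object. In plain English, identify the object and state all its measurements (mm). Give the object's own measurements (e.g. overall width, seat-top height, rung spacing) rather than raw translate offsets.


A straight staircase of 7 solid steps. Each step is 1104 mm wide (x), 314 mm deep (y, the going) and 153 mm tall (the rise). The first step rests on the floor; each subsequent step sits one going further in +y and one rise higher in +z, directly behind and above the previous step with no overlap.


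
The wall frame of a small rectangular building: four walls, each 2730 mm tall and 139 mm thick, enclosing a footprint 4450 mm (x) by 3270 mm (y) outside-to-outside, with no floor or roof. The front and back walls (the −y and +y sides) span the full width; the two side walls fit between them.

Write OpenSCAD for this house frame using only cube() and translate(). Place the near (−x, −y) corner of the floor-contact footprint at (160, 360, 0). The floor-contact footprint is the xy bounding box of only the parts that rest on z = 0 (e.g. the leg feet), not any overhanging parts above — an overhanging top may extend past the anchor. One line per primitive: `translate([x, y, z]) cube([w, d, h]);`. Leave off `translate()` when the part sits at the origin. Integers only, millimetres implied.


translate([160, 360, 0]) cube([4450, 139, 2730]);
translate([160, 3491, 0]) cube([4450, 139, 2730]);
translate([160, 499, 0]) cube([139, 2992, 2730]);
translate([4471, 499, 0]) cube([139, 2992, 2730]);


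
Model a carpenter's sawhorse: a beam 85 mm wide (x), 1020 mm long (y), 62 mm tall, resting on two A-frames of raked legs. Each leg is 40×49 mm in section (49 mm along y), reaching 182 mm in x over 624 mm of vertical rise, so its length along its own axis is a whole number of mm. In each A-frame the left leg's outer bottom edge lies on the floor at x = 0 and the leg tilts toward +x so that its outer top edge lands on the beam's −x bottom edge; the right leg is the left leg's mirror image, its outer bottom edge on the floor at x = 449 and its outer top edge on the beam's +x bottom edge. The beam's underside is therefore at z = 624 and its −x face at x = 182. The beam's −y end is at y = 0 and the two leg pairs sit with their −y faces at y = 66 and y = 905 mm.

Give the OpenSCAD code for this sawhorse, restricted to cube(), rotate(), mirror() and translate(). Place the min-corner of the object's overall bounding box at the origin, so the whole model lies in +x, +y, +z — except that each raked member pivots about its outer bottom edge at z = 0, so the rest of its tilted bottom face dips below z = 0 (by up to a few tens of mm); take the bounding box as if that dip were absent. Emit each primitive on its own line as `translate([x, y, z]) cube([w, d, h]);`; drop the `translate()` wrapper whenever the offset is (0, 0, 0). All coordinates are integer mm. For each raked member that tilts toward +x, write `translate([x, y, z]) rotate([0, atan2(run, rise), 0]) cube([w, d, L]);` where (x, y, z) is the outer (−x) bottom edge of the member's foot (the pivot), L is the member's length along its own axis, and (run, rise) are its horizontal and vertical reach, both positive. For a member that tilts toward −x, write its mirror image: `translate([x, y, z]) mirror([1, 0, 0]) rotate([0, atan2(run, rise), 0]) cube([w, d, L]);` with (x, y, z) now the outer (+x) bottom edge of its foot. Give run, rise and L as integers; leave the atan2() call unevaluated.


translate([182, 0, 624]) cube([85, 1020, 62]);
translate([0, 66, 0]) rotate([0, atan2(182, 624), 0]) cube([40, 49, 650]);
translate([449, 66, 0]) mirror([1, 0, 0]) rotate([0, atan2(182, 624), 0]) cube([40, 49, 650]);
translate([0, 905, 0]) rotate([0, atan2(182, 624), 0]) cube([40, 49, 650]);
translate([449, 905, 0]) mirror([1, 0, 0]) rotate([0, atan2(182, 624), 0]) cube([40, 49, 650]);


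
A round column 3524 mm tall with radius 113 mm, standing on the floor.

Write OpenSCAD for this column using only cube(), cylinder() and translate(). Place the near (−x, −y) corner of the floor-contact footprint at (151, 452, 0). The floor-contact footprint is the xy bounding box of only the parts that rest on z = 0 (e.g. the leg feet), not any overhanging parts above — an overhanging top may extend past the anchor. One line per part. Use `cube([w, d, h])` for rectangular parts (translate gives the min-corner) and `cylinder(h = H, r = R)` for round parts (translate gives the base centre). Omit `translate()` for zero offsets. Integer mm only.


translate([264, 565, 0]) cylinder(h = 3524, r = 113);


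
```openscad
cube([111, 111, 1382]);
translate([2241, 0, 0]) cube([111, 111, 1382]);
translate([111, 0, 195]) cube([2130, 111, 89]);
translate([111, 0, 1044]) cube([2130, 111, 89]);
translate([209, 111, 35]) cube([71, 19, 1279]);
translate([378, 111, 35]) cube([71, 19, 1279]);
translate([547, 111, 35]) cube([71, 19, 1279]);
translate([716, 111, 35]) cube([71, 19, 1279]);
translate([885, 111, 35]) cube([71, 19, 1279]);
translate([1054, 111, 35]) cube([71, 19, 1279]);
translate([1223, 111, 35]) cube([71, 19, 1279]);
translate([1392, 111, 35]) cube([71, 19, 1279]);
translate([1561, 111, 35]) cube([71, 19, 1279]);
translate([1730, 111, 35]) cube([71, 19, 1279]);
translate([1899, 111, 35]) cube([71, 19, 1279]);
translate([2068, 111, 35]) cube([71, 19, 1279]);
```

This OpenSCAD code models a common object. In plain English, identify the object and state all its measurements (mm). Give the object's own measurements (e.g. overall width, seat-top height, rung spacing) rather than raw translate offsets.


A fence section. Two 111×111 mm posts, 1382 mm tall, stand on the floor with a clear span of 2130 mm between their inner faces. Two horizontal rails of 111×89 mm section span the gap between the posts with their undersides at z = 195 mm and z = 1044 mm, flush with the posts' −y face. 12 pickets, each 71 mm wide, 19 mm thick and 1279 mm tall, are fixed to the +y face of the rails with their bottoms at z = 35 mm, spaced across the span with a 98 mm gap after the −x post and between neighbouring pickets, with 102 mm left before the +x post.


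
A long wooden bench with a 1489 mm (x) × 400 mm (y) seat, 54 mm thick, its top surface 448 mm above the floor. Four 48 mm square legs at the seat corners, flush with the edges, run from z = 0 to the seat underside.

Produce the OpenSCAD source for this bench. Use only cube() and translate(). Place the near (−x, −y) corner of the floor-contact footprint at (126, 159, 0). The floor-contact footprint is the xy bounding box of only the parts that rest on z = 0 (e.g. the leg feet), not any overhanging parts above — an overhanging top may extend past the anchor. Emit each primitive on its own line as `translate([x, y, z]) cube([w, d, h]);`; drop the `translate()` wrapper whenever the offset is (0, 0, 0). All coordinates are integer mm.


translate([126, 159, 394]) cube([1489, 400, 54]);
translate([126, 159, 0]) cube([48, 48, 394]);
translate([126, 511, 0]) cube([48, 48, 394]);
translate([1567, 159, 0]) cube([48, 48, 394]);
translate([1567, 511, 0]) cube([48, 48, 394]);


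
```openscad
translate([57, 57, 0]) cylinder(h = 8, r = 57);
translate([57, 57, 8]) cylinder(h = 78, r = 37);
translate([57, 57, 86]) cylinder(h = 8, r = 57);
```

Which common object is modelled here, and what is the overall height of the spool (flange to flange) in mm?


A spool. The overall height is 94 mm.

Three coaxial cylinders, large–small–large — a spool. Two 8 mm flanges and a 78 mm core give 8 + 78 + 8 = 94 mm.


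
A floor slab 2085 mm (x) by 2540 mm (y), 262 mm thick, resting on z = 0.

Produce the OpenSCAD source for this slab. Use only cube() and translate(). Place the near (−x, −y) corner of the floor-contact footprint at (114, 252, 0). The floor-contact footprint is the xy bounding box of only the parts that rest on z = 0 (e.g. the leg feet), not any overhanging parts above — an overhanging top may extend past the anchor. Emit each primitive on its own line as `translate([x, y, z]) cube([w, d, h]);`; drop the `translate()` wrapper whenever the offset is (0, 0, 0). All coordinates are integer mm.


translate([114, 252, 0]) cube([2085, 2540, 262]);


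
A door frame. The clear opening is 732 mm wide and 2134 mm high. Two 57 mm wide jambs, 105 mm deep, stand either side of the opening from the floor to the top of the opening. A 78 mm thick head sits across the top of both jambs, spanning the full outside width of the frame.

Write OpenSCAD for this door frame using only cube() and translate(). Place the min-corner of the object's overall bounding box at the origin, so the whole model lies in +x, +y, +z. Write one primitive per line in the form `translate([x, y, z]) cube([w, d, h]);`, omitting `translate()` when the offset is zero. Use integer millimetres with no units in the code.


cube([57, 105, 2134]);
translate([789, 0, 0]) cube([57, 105, 2134]);
translate([0, 0, 2134]) cube([846, 105, 78]);


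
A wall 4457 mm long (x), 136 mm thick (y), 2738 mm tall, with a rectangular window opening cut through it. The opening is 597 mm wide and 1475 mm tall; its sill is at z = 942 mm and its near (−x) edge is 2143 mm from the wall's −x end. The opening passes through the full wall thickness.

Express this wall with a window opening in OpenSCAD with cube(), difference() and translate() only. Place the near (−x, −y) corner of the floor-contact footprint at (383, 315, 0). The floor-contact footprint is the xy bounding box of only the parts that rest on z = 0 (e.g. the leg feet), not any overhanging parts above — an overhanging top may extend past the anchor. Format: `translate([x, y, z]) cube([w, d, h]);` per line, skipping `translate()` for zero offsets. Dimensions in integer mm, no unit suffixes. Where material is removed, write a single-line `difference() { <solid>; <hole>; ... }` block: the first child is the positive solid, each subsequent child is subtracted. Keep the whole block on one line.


difference() { translate([383, 315, 0]) cube([4457, 136, 2738]); translate([2526, 315, 942]) cube([597, 136, 1475]); }


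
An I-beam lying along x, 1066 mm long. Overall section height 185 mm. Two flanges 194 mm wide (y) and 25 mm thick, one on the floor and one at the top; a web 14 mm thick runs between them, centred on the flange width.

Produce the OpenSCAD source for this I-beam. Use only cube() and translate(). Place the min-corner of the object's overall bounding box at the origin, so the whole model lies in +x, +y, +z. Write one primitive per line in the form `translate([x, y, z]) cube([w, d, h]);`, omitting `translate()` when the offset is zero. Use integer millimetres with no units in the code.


cube([1066, 194, 25]);
translate([0, 90, 25]) cube([1066, 14, 135]);
translate([0, 0, 160]) cube([1066, 194, 25]);


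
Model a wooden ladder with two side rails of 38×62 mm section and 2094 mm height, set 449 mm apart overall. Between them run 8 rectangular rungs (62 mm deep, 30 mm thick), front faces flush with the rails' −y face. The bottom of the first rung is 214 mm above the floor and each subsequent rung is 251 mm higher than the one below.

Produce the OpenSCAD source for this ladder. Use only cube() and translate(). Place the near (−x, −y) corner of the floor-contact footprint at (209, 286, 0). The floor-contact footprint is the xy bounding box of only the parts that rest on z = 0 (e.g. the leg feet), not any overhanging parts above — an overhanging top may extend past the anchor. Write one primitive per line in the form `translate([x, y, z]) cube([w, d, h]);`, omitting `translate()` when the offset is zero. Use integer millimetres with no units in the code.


translate([209, 286, 0]) cube([38, 62, 2094]);
translate([620, 286, 0]) cube([38, 62, 2094]);
translate([247, 286, 214]) cube([373, 62, 30]);
translate([247, 286, 465]) cube([373, 62, 30]);
translate([247, 286, 716]) cube([373, 62, 30]);
translate([247, 286, 967]) cube([373, 62, 30]);
translate([247, 286, 1218]) cube([373, 62, 30]);
translate([247, 286, 1469]) cube([373, 62, 30]);
translate([247, 286, 1720]) cube([373, 62, 30]);
translate([247, 286, 1971]) cube([373, 62, 30]);


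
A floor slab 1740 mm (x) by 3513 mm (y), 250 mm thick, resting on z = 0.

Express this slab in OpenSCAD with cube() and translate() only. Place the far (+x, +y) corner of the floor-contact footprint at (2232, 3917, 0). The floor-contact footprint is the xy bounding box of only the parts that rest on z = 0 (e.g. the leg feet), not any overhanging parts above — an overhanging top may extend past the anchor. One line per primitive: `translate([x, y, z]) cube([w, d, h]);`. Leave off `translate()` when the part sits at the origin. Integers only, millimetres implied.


translate([492, 404, 0]) cube([1740, 3513, 250]);


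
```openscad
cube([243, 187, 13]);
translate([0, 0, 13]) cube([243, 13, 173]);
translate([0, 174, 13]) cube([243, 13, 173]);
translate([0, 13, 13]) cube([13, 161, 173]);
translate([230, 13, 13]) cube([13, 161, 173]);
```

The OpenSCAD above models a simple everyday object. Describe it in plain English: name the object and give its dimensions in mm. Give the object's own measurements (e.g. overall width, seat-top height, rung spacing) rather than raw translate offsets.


An open-topped rectangular box: outside dimensions 243×187×186 mm, with a uniform wall and base thickness of 13 mm. The base is a full 243×187 slab on the floor; four walls sit on top of the base. The front and back walls (the −y and +y sides) span the full width; the two side walls fit between them.


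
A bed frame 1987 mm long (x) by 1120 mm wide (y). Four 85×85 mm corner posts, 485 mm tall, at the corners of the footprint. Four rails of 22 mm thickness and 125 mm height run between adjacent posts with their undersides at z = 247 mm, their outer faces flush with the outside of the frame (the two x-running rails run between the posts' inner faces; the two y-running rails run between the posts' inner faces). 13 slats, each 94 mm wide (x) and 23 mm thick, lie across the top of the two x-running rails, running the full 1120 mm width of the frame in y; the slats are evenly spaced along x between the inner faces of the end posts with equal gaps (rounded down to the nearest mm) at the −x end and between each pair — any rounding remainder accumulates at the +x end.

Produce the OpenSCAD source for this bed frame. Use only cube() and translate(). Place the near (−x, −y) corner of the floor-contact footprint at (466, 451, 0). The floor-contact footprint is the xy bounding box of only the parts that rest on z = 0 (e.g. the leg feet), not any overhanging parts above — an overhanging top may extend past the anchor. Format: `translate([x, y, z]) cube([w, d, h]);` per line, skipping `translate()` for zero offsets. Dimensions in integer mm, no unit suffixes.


translate([466, 451, 0]) cube([85, 85, 485]);
translate([466, 1486, 0]) cube([85, 85, 485]);
translate([2368, 451, 0]) cube([85, 85, 485]);
translate([2368, 1486, 0]) cube([85, 85, 485]);
translate([551, 451, 247]) cube([1817, 22, 125]);
translate([551, 1549, 247]) cube([1817, 22, 125]);
translate([466, 536, 247]) cube([22, 950, 125]);
translate([2431, 536, 247]) cube([22, 950, 125]);
translate([593, 451, 372]) cube([94, 1120, 23]);
translate([729, 451, 372]) cube([94, 1120, 23]);
translate([865, 451, 372]) cube([94, 1120, 23]);
translate([1001, 451, 372]) cube([94, 1120, 23]);
translate([1137, 451, 372]) cube([94, 1120, 23]);
translate([1273, 451, 372]) cube([94, 1120, 23]);
translate([1409, 451, 372]) cube([94, 1120, 23]);
translate([1545, 451, 372]) cube([94, 1120, 23]);
translate([1681, 451, 372]) cube([94, 1120, 23]);
translate([1817, 451, 372]) cube([94, 1120, 23]);
translate([1953, 451, 372]) cube([94, 1120, 23]);
translate([2089, 451, 372]) cube([94, 1120, 23]);
translate([2225, 451, 372]) cube([94, 1120, 23]);


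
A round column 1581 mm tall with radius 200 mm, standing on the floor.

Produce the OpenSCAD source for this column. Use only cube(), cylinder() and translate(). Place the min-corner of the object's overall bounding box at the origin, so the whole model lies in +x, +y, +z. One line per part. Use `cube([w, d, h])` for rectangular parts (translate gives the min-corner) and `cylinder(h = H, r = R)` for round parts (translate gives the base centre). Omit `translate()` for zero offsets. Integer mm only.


translate([200, 200, 0]) cylinder(h = 1581, r = 200);


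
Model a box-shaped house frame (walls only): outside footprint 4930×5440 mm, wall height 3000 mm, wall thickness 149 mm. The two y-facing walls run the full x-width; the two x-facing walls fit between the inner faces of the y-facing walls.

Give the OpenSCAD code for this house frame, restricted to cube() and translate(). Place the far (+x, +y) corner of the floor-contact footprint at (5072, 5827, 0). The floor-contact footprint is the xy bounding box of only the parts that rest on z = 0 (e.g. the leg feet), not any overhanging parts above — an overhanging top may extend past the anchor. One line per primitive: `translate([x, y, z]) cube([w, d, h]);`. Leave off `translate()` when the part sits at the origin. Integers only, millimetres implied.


translate([142, 387, 0]) cube([4930, 149, 3000]);
translate([142, 5678, 0]) cube([4930, 149, 3000]);
translate([142, 536, 0]) cube([149, 5142, 3000]);
translate([4923, 536, 0]) cube([149, 5142, 3000]);


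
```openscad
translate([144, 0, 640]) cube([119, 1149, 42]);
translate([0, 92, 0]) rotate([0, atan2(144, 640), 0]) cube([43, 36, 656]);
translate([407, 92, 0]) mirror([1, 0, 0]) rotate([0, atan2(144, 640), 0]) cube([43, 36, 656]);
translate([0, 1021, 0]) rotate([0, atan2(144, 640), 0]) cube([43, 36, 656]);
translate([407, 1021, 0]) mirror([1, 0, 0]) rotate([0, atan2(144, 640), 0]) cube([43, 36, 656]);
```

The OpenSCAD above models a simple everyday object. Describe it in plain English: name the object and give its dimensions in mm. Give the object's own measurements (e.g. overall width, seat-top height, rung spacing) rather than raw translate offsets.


A sawhorse. A 119×1149×42 mm beam (x, y, z) sits on two A-frame leg pairs. Each pair is two raked legs of 43×36 mm section (36 mm along y) splaying symmetrically in x. Each leg rises 640 mm vertically over 144 mm of horizontal reach and is 656 mm long along its own axis. Every leg's outer bottom edge rests on the floor and its outer top edge meets a bottom edge of the beam — the left legs (tilting toward +x) meet the beam's −x bottom edge, the right legs (their mirror images, tilting toward −x) meet its +x bottom edge — so the leg tops tuck under the beam, the beam's underside is 640 mm above the floor, and the feet are 407 mm apart outside-to-outside with the beam centred between them. The two leg pairs are set in 92 mm from either end of the beam.


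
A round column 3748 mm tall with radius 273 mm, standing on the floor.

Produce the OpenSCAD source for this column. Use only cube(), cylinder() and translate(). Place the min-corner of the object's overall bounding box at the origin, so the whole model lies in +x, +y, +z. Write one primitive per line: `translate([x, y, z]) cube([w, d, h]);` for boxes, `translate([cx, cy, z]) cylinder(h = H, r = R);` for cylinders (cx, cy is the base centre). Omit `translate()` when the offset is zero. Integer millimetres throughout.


translate([273, 273, 0]) cylinder(h = 3748, r = 273);


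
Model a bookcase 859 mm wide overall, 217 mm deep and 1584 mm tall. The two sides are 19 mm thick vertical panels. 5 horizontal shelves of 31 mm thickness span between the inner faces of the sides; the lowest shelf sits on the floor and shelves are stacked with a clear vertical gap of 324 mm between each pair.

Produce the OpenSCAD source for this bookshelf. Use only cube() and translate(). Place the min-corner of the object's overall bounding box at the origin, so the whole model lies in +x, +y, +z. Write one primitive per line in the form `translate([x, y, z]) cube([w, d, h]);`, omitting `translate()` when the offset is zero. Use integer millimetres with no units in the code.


cube([19, 217, 1584]);
translate([840, 0, 0]) cube([19, 217, 1584]);
translate([19, 0, 0]) cube([821, 217, 31]);
translate([19, 0, 355]) cube([821, 217, 31]);
translate([19, 0, 710]) cube([821, 217, 31]);
translate([19, 0, 1065]) cube([821, 217, 31]);
translate([19, 0, 1420]) cube([821, 217, 31]);


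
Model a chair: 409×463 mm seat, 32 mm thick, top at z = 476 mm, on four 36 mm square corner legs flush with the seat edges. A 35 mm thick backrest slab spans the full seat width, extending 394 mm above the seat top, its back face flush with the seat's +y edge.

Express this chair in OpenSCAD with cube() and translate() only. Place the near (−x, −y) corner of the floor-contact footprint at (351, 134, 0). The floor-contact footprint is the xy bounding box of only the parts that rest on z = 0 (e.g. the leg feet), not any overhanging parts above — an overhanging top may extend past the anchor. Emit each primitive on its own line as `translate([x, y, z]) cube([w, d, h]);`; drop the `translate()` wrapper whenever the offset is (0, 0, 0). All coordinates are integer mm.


translate([351, 134, 444]) cube([409, 463, 32]);
translate([351, 134, 0]) cube([36, 36, 444]);
translate([724, 134, 0]) cube([36, 36, 444]);
translate([351, 561, 0]) cube([36, 36, 444]);
translate([724, 561, 0]) cube([36, 36, 444]);
translate([351, 562, 476]) cube([409, 35, 394]);


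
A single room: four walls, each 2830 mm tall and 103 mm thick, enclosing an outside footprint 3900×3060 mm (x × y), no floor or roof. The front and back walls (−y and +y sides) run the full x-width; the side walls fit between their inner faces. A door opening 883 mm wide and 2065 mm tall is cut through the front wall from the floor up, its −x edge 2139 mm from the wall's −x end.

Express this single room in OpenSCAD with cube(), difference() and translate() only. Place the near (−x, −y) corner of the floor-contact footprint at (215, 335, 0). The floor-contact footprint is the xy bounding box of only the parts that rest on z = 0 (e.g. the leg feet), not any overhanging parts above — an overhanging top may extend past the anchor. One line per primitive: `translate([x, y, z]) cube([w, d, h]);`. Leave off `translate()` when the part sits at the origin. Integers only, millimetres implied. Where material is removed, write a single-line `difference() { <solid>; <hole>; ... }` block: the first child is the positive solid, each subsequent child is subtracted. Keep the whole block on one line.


difference() { translate([215, 335, 0]) cube([3900, 103, 2830]); translate([2354, 335, 0]) cube([883, 103, 2065]); }
translate([215, 3292, 0]) cube([3900, 103, 2830]);
translate([215, 438, 0]) cube([103, 2854, 2830]);
translate([4012, 438, 0]) cube([103, 2854, 2830]);


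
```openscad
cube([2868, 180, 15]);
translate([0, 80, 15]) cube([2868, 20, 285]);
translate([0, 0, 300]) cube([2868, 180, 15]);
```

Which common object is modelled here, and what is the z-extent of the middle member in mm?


An I-beam. The web height is 285 mm.

Two wide flanges with a thin centred web — an I-beam. Overall 315 mm minus two 15 mm flanges gives a web of 315 − 2·15 = 285 mm.


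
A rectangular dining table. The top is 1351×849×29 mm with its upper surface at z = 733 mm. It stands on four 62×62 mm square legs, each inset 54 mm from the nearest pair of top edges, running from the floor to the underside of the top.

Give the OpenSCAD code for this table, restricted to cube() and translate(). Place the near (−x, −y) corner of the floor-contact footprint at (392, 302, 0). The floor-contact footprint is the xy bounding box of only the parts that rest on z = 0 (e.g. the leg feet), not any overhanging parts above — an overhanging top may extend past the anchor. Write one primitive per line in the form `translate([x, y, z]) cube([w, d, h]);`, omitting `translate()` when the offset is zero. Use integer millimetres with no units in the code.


translate([338, 248, 704]) cube([1351, 849, 29]);
translate([392, 302, 0]) cube([62, 62, 704]);
translate([1573, 302, 0]) cube([62, 62, 704]);
translate([392, 981, 0]) cube([62, 62, 704]);
translate([1573, 981, 0]) cube([62, 62, 704]);


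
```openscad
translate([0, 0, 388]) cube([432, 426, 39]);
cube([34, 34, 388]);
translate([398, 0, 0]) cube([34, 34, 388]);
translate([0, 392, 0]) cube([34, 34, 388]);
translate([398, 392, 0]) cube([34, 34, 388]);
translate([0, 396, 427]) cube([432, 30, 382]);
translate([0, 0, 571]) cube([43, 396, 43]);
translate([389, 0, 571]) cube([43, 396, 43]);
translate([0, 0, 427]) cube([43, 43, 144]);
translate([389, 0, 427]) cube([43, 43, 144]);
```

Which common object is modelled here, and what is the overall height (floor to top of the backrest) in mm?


A chair. The overall height is 809 mm.

A slab on four corner posts with a tall panel at the back — a chair. The seat slab sits at z = 388 with thickness 39, and the 382 mm backrest starts at the seat top, so the overall height is 388 + 39 + 382 = 809 mm.


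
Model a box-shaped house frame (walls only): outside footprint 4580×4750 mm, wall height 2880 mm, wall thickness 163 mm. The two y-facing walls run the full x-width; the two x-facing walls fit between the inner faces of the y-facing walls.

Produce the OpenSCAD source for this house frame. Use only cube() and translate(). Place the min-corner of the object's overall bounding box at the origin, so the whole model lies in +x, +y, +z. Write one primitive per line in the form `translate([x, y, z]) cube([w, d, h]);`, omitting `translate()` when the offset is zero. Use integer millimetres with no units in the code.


cube([4580, 163, 2880]);
translate([0, 4587, 0]) cube([4580, 163, 2880]);
translate([0, 163, 0]) cube([163, 4424, 2880]);
translate([4417, 163, 0]) cube([163, 4424, 2880]);


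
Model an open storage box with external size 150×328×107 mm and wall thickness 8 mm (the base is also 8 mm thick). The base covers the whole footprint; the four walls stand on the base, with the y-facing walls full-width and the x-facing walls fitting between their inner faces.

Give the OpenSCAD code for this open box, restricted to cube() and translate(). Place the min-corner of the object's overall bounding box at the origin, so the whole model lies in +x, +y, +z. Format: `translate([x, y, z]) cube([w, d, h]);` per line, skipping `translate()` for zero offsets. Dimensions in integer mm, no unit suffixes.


cube([150, 328, 8]);
translate([0, 0, 8]) cube([150, 8, 99]);
translate([0, 320, 8]) cube([150, 8, 99]);
translate([0, 8, 8]) cube([8, 312, 99]);
translate([142, 8, 8]) cube([8, 312, 99]);


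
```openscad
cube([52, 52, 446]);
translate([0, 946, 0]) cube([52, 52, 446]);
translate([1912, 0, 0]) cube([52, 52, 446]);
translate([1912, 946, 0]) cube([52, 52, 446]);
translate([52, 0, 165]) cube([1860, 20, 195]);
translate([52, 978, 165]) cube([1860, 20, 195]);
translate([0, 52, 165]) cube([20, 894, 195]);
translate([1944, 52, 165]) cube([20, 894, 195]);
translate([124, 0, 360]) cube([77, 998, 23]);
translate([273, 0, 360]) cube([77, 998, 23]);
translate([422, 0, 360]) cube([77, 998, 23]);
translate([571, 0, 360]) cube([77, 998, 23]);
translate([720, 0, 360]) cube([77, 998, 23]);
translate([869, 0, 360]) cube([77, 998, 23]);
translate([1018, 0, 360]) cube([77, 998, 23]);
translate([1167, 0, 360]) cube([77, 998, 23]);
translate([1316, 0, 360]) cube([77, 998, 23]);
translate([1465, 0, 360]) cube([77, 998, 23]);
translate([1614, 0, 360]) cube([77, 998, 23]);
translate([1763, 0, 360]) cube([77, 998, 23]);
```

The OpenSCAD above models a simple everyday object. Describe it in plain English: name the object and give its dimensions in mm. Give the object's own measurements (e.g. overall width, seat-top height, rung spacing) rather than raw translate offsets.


A bed frame 1964 mm long (x) by 998 mm wide (y). Four 52×52 mm corner posts, 446 mm tall, at the corners of the footprint. Four rails of 20 mm thickness and 195 mm height run between adjacent posts with their undersides at z = 165 mm, their outer faces flush with the outside of the frame (the two x-running rails run between the posts' inner faces; the two y-running rails run between the posts' inner faces). 12 slats, each 77 mm wide (x) and 23 mm thick, lie across the top of the two x-running rails, running the full 998 mm width of the frame in y; along x they sit between the end posts with a 72 mm gap after the −x posts and between neighbouring slats and before the +x posts.


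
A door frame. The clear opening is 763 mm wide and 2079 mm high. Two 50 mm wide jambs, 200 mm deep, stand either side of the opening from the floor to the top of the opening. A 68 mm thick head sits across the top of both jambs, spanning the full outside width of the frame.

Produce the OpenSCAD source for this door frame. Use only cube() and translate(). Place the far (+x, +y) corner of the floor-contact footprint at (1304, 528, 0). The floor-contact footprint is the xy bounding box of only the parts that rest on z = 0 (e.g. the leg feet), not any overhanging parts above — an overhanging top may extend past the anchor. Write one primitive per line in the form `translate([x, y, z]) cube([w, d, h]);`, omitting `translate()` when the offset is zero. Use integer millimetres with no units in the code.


translate([441, 328, 0]) cube([50, 200, 2079]);
translate([1254, 328, 0]) cube([50, 200, 2079]);
translate([441, 328, 2079]) cube([863, 200, 68]);


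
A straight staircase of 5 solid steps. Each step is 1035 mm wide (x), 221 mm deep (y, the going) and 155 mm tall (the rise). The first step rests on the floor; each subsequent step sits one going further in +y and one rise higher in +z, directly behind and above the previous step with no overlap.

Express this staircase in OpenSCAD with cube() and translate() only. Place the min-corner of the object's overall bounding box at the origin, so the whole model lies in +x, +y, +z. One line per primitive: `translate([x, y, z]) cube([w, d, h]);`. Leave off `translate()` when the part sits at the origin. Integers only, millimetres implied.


cube([1035, 221, 155]);
translate([0, 221, 155]) cube([1035, 221, 155]);
translate([0, 442, 310]) cube([1035, 221, 155]);
translate([0, 663, 465]) cube([1035, 221, 155]);
translate([0, 884, 620]) cube([1035, 221, 155]);


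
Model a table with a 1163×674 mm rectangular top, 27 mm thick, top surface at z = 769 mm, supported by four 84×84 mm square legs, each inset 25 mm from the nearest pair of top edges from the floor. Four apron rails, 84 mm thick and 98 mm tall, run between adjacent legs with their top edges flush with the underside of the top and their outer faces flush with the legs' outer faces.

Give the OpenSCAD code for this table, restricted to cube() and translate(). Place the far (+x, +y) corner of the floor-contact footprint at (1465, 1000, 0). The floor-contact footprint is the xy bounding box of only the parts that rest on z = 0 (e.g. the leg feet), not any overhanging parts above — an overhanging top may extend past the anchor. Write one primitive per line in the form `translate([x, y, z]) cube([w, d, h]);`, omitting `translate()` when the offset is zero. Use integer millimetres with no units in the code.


// leg_h = 769 - 27 = 742
// apron z = 742 - 98 = 644
translate([327, 351, 742]) cube([1163, 674, 27]);
translate([352, 376, 0]) cube([84, 84, 742]);
translate([1381, 376, 0]) cube([84, 84, 742]);
translate([352, 916, 0]) cube([84, 84, 742]);
translate([1381, 916, 0]) cube([84, 84, 742]);
translate([436, 376, 644]) cube([945, 84, 98]);
translate([436, 916, 644]) cube([945, 84, 98]);
translate([352, 460, 644]) cube([84, 456, 98]);
translate([1381, 460, 644]) cube([84, 456, 98]);
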